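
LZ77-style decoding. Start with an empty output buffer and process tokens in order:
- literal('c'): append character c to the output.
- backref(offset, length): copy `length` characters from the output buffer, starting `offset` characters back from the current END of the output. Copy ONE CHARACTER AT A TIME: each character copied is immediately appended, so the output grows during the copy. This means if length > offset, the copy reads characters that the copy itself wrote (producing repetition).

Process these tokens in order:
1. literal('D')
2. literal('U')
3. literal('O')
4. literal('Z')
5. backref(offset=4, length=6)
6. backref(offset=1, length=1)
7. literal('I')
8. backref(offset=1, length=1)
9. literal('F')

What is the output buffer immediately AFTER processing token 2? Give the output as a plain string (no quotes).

Answer: DU

Derivation:
Token 1: literal('D'). Output: "D"
Token 2: literal('U'). Output: "DU"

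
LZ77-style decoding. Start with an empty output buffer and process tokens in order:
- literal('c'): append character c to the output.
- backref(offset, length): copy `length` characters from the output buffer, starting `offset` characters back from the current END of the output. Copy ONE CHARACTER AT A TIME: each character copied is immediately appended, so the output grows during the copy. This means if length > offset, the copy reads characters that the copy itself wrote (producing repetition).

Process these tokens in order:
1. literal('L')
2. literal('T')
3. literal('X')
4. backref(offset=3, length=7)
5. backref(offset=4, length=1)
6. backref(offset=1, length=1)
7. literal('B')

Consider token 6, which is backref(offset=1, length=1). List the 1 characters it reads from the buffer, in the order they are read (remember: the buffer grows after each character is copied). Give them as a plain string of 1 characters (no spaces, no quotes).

Answer: L

Derivation:
Token 1: literal('L'). Output: "L"
Token 2: literal('T'). Output: "LT"
Token 3: literal('X'). Output: "LTX"
Token 4: backref(off=3, len=7) (overlapping!). Copied 'LTXLTXL' from pos 0. Output: "LTXLTXLTXL"
Token 5: backref(off=4, len=1). Copied 'L' from pos 6. Output: "LTXLTXLTXLL"
Token 6: backref(off=1, len=1). Buffer before: "LTXLTXLTXLL" (len 11)
  byte 1: read out[10]='L', append. Buffer now: "LTXLTXLTXLLL"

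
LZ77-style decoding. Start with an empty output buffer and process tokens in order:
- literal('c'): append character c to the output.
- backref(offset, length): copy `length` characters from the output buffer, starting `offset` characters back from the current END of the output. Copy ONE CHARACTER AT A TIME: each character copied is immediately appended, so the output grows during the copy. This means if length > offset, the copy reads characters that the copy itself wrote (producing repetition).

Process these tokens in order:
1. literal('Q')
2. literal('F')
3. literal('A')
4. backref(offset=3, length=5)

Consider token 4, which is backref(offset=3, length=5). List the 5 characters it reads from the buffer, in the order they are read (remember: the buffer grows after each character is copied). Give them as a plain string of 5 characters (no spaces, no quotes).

Token 1: literal('Q'). Output: "Q"
Token 2: literal('F'). Output: "QF"
Token 3: literal('A'). Output: "QFA"
Token 4: backref(off=3, len=5). Buffer before: "QFA" (len 3)
  byte 1: read out[0]='Q', append. Buffer now: "QFAQ"
  byte 2: read out[1]='F', append. Buffer now: "QFAQF"
  byte 3: read out[2]='A', append. Buffer now: "QFAQFA"
  byte 4: read out[3]='Q', append. Buffer now: "QFAQFAQ"
  byte 5: read out[4]='F', append. Buffer now: "QFAQFAQF"

Answer: QFAQF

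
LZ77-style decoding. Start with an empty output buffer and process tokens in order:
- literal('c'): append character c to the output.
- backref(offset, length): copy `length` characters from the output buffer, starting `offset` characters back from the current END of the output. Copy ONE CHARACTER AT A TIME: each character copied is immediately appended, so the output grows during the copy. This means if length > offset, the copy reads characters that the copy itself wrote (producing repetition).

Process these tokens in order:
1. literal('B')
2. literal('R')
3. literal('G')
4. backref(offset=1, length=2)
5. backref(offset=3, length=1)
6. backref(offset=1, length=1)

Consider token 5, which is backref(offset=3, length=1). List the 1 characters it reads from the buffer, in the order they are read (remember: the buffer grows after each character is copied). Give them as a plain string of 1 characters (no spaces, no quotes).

Token 1: literal('B'). Output: "B"
Token 2: literal('R'). Output: "BR"
Token 3: literal('G'). Output: "BRG"
Token 4: backref(off=1, len=2) (overlapping!). Copied 'GG' from pos 2. Output: "BRGGG"
Token 5: backref(off=3, len=1). Buffer before: "BRGGG" (len 5)
  byte 1: read out[2]='G', append. Buffer now: "BRGGGG"

Answer: G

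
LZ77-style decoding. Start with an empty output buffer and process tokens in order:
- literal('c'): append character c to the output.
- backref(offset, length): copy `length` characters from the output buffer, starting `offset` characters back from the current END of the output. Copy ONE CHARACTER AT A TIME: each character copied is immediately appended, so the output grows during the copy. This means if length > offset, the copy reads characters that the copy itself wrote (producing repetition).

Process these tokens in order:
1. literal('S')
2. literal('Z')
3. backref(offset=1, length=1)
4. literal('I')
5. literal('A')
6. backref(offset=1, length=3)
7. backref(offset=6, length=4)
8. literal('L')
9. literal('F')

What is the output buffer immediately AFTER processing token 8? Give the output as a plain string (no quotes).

Token 1: literal('S'). Output: "S"
Token 2: literal('Z'). Output: "SZ"
Token 3: backref(off=1, len=1). Copied 'Z' from pos 1. Output: "SZZ"
Token 4: literal('I'). Output: "SZZI"
Token 5: literal('A'). Output: "SZZIA"
Token 6: backref(off=1, len=3) (overlapping!). Copied 'AAA' from pos 4. Output: "SZZIAAAA"
Token 7: backref(off=6, len=4). Copied 'ZIAA' from pos 2. Output: "SZZIAAAAZIAA"
Token 8: literal('L'). Output: "SZZIAAAAZIAAL"

Answer: SZZIAAAAZIAAL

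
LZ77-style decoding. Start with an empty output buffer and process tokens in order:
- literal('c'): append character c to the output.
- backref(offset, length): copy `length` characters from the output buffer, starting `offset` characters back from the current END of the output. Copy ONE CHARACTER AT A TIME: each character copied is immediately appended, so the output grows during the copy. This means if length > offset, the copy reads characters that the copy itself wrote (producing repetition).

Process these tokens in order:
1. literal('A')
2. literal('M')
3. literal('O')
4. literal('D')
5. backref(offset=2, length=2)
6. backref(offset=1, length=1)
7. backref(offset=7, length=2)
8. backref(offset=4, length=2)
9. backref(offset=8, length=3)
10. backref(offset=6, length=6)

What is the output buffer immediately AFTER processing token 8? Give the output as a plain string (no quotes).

Answer: AMODODDAMDD

Derivation:
Token 1: literal('A'). Output: "A"
Token 2: literal('M'). Output: "AM"
Token 3: literal('O'). Output: "AMO"
Token 4: literal('D'). Output: "AMOD"
Token 5: backref(off=2, len=2). Copied 'OD' from pos 2. Output: "AMODOD"
Token 6: backref(off=1, len=1). Copied 'D' from pos 5. Output: "AMODODD"
Token 7: backref(off=7, len=2). Copied 'AM' from pos 0. Output: "AMODODDAM"
Token 8: backref(off=4, len=2). Copied 'DD' from pos 5. Output: "AMODODDAMDD"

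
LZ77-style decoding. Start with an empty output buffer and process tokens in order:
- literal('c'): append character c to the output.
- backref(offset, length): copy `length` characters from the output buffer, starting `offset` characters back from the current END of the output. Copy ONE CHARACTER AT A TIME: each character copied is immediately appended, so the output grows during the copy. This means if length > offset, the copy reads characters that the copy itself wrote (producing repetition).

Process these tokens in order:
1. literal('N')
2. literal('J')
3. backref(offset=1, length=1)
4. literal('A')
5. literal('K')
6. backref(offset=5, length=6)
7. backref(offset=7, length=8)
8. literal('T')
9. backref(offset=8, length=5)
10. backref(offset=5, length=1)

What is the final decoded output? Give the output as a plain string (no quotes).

Token 1: literal('N'). Output: "N"
Token 2: literal('J'). Output: "NJ"
Token 3: backref(off=1, len=1). Copied 'J' from pos 1. Output: "NJJ"
Token 4: literal('A'). Output: "NJJA"
Token 5: literal('K'). Output: "NJJAK"
Token 6: backref(off=5, len=6) (overlapping!). Copied 'NJJAKN' from pos 0. Output: "NJJAKNJJAKN"
Token 7: backref(off=7, len=8) (overlapping!). Copied 'KNJJAKNK' from pos 4. Output: "NJJAKNJJAKNKNJJAKNK"
Token 8: literal('T'). Output: "NJJAKNJJAKNKNJJAKNKT"
Token 9: backref(off=8, len=5). Copied 'NJJAK' from pos 12. Output: "NJJAKNJJAKNKNJJAKNKTNJJAK"
Token 10: backref(off=5, len=1). Copied 'N' from pos 20. Output: "NJJAKNJJAKNKNJJAKNKTNJJAKN"

Answer: NJJAKNJJAKNKNJJAKNKTNJJAKN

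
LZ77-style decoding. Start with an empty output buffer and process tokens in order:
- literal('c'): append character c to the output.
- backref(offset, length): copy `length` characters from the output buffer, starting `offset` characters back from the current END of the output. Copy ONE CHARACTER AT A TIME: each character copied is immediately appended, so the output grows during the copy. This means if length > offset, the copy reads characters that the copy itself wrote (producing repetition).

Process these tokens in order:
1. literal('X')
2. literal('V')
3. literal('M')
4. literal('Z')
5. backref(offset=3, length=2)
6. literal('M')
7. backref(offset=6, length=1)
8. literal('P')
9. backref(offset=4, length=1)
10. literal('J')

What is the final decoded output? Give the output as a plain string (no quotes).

Token 1: literal('X'). Output: "X"
Token 2: literal('V'). Output: "XV"
Token 3: literal('M'). Output: "XVM"
Token 4: literal('Z'). Output: "XVMZ"
Token 5: backref(off=3, len=2). Copied 'VM' from pos 1. Output: "XVMZVM"
Token 6: literal('M'). Output: "XVMZVMM"
Token 7: backref(off=6, len=1). Copied 'V' from pos 1. Output: "XVMZVMMV"
Token 8: literal('P'). Output: "XVMZVMMVP"
Token 9: backref(off=4, len=1). Copied 'M' from pos 5. Output: "XVMZVMMVPM"
Token 10: literal('J'). Output: "XVMZVMMVPMJ"

Answer: XVMZVMMVPMJ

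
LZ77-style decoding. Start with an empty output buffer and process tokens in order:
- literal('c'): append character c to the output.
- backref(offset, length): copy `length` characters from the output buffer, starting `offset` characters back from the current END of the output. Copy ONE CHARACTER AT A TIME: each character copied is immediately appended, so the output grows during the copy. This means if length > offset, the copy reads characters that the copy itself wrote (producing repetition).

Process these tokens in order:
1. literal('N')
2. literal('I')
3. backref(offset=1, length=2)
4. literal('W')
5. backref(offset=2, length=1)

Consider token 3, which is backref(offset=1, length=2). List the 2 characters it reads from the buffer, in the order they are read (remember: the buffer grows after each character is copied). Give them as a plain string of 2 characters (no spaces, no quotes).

Token 1: literal('N'). Output: "N"
Token 2: literal('I'). Output: "NI"
Token 3: backref(off=1, len=2). Buffer before: "NI" (len 2)
  byte 1: read out[1]='I', append. Buffer now: "NII"
  byte 2: read out[2]='I', append. Buffer now: "NIII"

Answer: II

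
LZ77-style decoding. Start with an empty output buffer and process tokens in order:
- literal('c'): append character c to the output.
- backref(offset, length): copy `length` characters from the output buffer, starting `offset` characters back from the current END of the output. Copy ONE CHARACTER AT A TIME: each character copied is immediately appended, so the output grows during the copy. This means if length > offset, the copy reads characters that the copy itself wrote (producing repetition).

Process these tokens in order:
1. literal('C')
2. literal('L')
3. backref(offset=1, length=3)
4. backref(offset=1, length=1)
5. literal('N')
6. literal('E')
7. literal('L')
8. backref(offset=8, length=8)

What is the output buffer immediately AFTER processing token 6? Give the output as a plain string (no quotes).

Answer: CLLLLLNE

Derivation:
Token 1: literal('C'). Output: "C"
Token 2: literal('L'). Output: "CL"
Token 3: backref(off=1, len=3) (overlapping!). Copied 'LLL' from pos 1. Output: "CLLLL"
Token 4: backref(off=1, len=1). Copied 'L' from pos 4. Output: "CLLLLL"
Token 5: literal('N'). Output: "CLLLLLN"
Token 6: literal('E'). Output: "CLLLLLNE"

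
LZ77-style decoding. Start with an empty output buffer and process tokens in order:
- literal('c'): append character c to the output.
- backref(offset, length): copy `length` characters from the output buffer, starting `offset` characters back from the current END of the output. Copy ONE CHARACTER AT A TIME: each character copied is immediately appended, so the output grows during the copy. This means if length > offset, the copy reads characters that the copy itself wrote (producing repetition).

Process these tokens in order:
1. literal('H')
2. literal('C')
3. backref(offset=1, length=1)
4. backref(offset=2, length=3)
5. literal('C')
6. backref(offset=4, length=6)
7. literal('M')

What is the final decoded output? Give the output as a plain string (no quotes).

Answer: HCCCCCCCCCCCCM

Derivation:
Token 1: literal('H'). Output: "H"
Token 2: literal('C'). Output: "HC"
Token 3: backref(off=1, len=1). Copied 'C' from pos 1. Output: "HCC"
Token 4: backref(off=2, len=3) (overlapping!). Copied 'CCC' from pos 1. Output: "HCCCCC"
Token 5: literal('C'). Output: "HCCCCCC"
Token 6: backref(off=4, len=6) (overlapping!). Copied 'CCCCCC' from pos 3. Output: "HCCCCCCCCCCCC"
Token 7: literal('M'). Output: "HCCCCCCCCCCCCM"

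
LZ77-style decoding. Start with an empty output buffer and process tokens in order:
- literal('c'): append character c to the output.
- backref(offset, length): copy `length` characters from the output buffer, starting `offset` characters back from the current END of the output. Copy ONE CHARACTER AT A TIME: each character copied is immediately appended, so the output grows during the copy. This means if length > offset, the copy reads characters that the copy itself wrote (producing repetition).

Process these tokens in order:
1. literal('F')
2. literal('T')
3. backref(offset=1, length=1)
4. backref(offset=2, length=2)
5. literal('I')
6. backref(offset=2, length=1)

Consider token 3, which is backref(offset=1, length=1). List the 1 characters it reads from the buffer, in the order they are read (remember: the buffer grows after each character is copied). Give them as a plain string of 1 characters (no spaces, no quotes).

Answer: T

Derivation:
Token 1: literal('F'). Output: "F"
Token 2: literal('T'). Output: "FT"
Token 3: backref(off=1, len=1). Buffer before: "FT" (len 2)
  byte 1: read out[1]='T', append. Buffer now: "FTT"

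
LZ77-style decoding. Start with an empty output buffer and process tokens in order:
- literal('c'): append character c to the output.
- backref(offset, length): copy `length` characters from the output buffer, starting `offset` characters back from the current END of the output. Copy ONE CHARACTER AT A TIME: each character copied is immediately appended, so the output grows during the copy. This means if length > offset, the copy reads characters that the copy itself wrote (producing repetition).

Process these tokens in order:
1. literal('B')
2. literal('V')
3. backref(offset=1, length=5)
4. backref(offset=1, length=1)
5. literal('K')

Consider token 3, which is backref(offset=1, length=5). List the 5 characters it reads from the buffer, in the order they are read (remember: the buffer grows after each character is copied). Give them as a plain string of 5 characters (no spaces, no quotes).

Answer: VVVVV

Derivation:
Token 1: literal('B'). Output: "B"
Token 2: literal('V'). Output: "BV"
Token 3: backref(off=1, len=5). Buffer before: "BV" (len 2)
  byte 1: read out[1]='V', append. Buffer now: "BVV"
  byte 2: read out[2]='V', append. Buffer now: "BVVV"
  byte 3: read out[3]='V', append. Buffer now: "BVVVV"
  byte 4: read out[4]='V', append. Buffer now: "BVVVVV"
  byte 5: read out[5]='V', append. Buffer now: "BVVVVVV"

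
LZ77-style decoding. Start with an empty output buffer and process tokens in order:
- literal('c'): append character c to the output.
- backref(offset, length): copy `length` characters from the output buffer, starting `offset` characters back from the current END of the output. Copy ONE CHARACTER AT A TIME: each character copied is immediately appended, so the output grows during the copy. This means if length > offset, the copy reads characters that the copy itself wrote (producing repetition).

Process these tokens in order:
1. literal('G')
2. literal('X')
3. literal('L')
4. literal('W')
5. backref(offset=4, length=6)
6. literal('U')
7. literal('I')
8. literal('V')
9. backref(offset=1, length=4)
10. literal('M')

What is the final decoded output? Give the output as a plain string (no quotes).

Token 1: literal('G'). Output: "G"
Token 2: literal('X'). Output: "GX"
Token 3: literal('L'). Output: "GXL"
Token 4: literal('W'). Output: "GXLW"
Token 5: backref(off=4, len=6) (overlapping!). Copied 'GXLWGX' from pos 0. Output: "GXLWGXLWGX"
Token 6: literal('U'). Output: "GXLWGXLWGXU"
Token 7: literal('I'). Output: "GXLWGXLWGXUI"
Token 8: literal('V'). Output: "GXLWGXLWGXUIV"
Token 9: backref(off=1, len=4) (overlapping!). Copied 'VVVV' from pos 12. Output: "GXLWGXLWGXUIVVVVV"
Token 10: literal('M'). Output: "GXLWGXLWGXUIVVVVVM"

Answer: GXLWGXLWGXUIVVVVVM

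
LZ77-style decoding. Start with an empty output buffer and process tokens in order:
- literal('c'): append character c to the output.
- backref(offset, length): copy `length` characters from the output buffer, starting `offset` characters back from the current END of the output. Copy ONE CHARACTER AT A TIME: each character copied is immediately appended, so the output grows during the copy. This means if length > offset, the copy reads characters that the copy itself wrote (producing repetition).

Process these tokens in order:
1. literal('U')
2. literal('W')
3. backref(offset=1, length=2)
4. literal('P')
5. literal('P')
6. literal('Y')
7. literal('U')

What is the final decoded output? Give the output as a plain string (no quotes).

Token 1: literal('U'). Output: "U"
Token 2: literal('W'). Output: "UW"
Token 3: backref(off=1, len=2) (overlapping!). Copied 'WW' from pos 1. Output: "UWWW"
Token 4: literal('P'). Output: "UWWWP"
Token 5: literal('P'). Output: "UWWWPP"
Token 6: literal('Y'). Output: "UWWWPPY"
Token 7: literal('U'). Output: "UWWWPPYU"

Answer: UWWWPPYU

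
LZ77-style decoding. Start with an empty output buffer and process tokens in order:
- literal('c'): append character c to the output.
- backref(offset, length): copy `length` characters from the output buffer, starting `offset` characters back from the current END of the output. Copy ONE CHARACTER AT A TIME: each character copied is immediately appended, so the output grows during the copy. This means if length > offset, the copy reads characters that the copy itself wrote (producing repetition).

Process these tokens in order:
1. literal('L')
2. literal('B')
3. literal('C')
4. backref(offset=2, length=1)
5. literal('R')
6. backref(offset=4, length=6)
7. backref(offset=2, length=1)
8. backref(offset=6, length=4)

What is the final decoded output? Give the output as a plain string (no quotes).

Token 1: literal('L'). Output: "L"
Token 2: literal('B'). Output: "LB"
Token 3: literal('C'). Output: "LBC"
Token 4: backref(off=2, len=1). Copied 'B' from pos 1. Output: "LBCB"
Token 5: literal('R'). Output: "LBCBR"
Token 6: backref(off=4, len=6) (overlapping!). Copied 'BCBRBC' from pos 1. Output: "LBCBRBCBRBC"
Token 7: backref(off=2, len=1). Copied 'B' from pos 9. Output: "LBCBRBCBRBCB"
Token 8: backref(off=6, len=4). Copied 'CBRB' from pos 6. Output: "LBCBRBCBRBCBCBRB"

Answer: LBCBRBCBRBCBCBRB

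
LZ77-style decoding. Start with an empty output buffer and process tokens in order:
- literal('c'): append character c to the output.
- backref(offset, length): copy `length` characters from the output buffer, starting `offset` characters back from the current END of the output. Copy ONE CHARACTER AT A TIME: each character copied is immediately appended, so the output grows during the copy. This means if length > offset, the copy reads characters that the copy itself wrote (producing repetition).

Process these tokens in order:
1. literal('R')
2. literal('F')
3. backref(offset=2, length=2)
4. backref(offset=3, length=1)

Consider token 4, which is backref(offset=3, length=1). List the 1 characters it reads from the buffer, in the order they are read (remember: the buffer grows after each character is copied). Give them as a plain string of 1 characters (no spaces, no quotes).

Answer: F

Derivation:
Token 1: literal('R'). Output: "R"
Token 2: literal('F'). Output: "RF"
Token 3: backref(off=2, len=2). Copied 'RF' from pos 0. Output: "RFRF"
Token 4: backref(off=3, len=1). Buffer before: "RFRF" (len 4)
  byte 1: read out[1]='F', append. Buffer now: "RFRFF"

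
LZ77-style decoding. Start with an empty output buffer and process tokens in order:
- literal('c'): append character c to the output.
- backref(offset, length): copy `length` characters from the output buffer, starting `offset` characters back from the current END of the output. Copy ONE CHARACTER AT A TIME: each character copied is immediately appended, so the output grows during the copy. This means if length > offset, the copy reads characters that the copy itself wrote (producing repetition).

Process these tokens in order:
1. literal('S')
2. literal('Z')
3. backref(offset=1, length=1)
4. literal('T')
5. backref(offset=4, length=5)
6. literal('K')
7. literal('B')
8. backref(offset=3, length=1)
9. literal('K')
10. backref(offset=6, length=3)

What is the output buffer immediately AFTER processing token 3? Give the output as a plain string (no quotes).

Token 1: literal('S'). Output: "S"
Token 2: literal('Z'). Output: "SZ"
Token 3: backref(off=1, len=1). Copied 'Z' from pos 1. Output: "SZZ"

Answer: SZZ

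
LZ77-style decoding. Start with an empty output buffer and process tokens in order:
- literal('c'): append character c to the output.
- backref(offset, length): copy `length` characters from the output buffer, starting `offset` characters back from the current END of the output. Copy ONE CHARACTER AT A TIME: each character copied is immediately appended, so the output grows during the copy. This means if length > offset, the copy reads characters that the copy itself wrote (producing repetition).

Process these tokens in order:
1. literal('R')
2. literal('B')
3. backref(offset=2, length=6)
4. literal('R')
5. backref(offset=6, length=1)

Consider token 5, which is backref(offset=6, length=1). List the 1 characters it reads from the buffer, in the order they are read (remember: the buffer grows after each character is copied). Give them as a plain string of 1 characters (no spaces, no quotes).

Answer: B

Derivation:
Token 1: literal('R'). Output: "R"
Token 2: literal('B'). Output: "RB"
Token 3: backref(off=2, len=6) (overlapping!). Copied 'RBRBRB' from pos 0. Output: "RBRBRBRB"
Token 4: literal('R'). Output: "RBRBRBRBR"
Token 5: backref(off=6, len=1). Buffer before: "RBRBRBRBR" (len 9)
  byte 1: read out[3]='B', append. Buffer now: "RBRBRBRBRB"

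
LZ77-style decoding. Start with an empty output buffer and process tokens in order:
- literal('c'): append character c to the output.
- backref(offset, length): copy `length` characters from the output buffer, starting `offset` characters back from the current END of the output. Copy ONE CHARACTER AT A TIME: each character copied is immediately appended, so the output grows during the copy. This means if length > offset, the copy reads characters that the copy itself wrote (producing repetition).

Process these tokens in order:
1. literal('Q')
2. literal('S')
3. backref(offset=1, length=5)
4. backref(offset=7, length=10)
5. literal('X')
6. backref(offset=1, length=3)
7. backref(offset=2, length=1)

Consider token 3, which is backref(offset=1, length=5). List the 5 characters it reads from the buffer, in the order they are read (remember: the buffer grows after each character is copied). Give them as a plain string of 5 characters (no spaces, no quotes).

Token 1: literal('Q'). Output: "Q"
Token 2: literal('S'). Output: "QS"
Token 3: backref(off=1, len=5). Buffer before: "QS" (len 2)
  byte 1: read out[1]='S', append. Buffer now: "QSS"
  byte 2: read out[2]='S', append. Buffer now: "QSSS"
  byte 3: read out[3]='S', append. Buffer now: "QSSSS"
  byte 4: read out[4]='S', append. Buffer now: "QSSSSS"
  byte 5: read out[5]='S', append. Buffer now: "QSSSSSS"

Answer: SSSSS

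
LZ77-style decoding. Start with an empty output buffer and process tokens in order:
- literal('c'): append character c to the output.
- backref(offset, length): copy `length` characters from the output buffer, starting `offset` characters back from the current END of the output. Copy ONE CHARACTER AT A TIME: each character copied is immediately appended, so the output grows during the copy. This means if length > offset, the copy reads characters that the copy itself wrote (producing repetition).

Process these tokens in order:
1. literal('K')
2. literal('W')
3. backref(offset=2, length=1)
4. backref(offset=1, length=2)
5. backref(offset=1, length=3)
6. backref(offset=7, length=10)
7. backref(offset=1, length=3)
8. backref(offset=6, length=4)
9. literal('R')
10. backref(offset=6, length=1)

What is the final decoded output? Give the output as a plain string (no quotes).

Token 1: literal('K'). Output: "K"
Token 2: literal('W'). Output: "KW"
Token 3: backref(off=2, len=1). Copied 'K' from pos 0. Output: "KWK"
Token 4: backref(off=1, len=2) (overlapping!). Copied 'KK' from pos 2. Output: "KWKKK"
Token 5: backref(off=1, len=3) (overlapping!). Copied 'KKK' from pos 4. Output: "KWKKKKKK"
Token 6: backref(off=7, len=10) (overlapping!). Copied 'WKKKKKKWKK' from pos 1. Output: "KWKKKKKKWKKKKKKWKK"
Token 7: backref(off=1, len=3) (overlapping!). Copied 'KKK' from pos 17. Output: "KWKKKKKKWKKKKKKWKKKKK"
Token 8: backref(off=6, len=4). Copied 'WKKK' from pos 15. Output: "KWKKKKKKWKKKKKKWKKKKKWKKK"
Token 9: literal('R'). Output: "KWKKKKKKWKKKKKKWKKKKKWKKKR"
Token 10: backref(off=6, len=1). Copied 'K' from pos 20. Output: "KWKKKKKKWKKKKKKWKKKKKWKKKRK"

Answer: KWKKKKKKWKKKKKKWKKKKKWKKKRK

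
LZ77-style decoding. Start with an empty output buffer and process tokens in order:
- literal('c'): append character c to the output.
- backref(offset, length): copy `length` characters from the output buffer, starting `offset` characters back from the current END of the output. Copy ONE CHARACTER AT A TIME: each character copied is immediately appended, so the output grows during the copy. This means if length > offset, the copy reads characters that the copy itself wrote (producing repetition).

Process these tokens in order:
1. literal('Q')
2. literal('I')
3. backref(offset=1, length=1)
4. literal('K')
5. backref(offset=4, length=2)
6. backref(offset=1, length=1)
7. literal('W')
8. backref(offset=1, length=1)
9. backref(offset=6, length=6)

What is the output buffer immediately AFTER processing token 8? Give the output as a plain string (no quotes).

Token 1: literal('Q'). Output: "Q"
Token 2: literal('I'). Output: "QI"
Token 3: backref(off=1, len=1). Copied 'I' from pos 1. Output: "QII"
Token 4: literal('K'). Output: "QIIK"
Token 5: backref(off=4, len=2). Copied 'QI' from pos 0. Output: "QIIKQI"
Token 6: backref(off=1, len=1). Copied 'I' from pos 5. Output: "QIIKQII"
Token 7: literal('W'). Output: "QIIKQIIW"
Token 8: backref(off=1, len=1). Copied 'W' from pos 7. Output: "QIIKQIIWW"

Answer: QIIKQIIWW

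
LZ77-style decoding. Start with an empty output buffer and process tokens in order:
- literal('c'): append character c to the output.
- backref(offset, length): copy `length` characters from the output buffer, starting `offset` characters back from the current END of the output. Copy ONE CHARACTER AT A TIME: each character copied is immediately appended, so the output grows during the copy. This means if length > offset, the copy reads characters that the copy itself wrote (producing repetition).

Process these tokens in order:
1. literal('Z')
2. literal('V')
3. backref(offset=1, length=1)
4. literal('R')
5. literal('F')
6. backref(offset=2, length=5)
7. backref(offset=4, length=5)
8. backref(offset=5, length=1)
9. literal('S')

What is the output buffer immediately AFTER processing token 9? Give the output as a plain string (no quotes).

Token 1: literal('Z'). Output: "Z"
Token 2: literal('V'). Output: "ZV"
Token 3: backref(off=1, len=1). Copied 'V' from pos 1. Output: "ZVV"
Token 4: literal('R'). Output: "ZVVR"
Token 5: literal('F'). Output: "ZVVRF"
Token 6: backref(off=2, len=5) (overlapping!). Copied 'RFRFR' from pos 3. Output: "ZVVRFRFRFR"
Token 7: backref(off=4, len=5) (overlapping!). Copied 'FRFRF' from pos 6. Output: "ZVVRFRFRFRFRFRF"
Token 8: backref(off=5, len=1). Copied 'F' from pos 10. Output: "ZVVRFRFRFRFRFRFF"
Token 9: literal('S'). Output: "ZVVRFRFRFRFRFRFFS"

Answer: ZVVRFRFRFRFRFRFFS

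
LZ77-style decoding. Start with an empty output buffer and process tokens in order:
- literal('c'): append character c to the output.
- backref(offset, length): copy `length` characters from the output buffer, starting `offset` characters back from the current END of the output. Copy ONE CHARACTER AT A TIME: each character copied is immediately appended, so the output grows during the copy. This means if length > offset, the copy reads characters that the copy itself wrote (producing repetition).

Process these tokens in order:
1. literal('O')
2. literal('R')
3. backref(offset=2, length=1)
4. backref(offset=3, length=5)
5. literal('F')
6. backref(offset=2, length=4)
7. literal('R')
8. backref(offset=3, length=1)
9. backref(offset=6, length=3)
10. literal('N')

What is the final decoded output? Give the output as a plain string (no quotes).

Token 1: literal('O'). Output: "O"
Token 2: literal('R'). Output: "OR"
Token 3: backref(off=2, len=1). Copied 'O' from pos 0. Output: "ORO"
Token 4: backref(off=3, len=5) (overlapping!). Copied 'OROOR' from pos 0. Output: "OROOROOR"
Token 5: literal('F'). Output: "OROOROORF"
Token 6: backref(off=2, len=4) (overlapping!). Copied 'RFRF' from pos 7. Output: "OROOROORFRFRF"
Token 7: literal('R'). Output: "OROOROORFRFRFR"
Token 8: backref(off=3, len=1). Copied 'R' from pos 11. Output: "OROOROORFRFRFRR"
Token 9: backref(off=6, len=3). Copied 'RFR' from pos 9. Output: "OROOROORFRFRFRRRFR"
Token 10: literal('N'). Output: "OROOROORFRFRFRRRFRN"

Answer: OROOROORFRFRFRRRFRN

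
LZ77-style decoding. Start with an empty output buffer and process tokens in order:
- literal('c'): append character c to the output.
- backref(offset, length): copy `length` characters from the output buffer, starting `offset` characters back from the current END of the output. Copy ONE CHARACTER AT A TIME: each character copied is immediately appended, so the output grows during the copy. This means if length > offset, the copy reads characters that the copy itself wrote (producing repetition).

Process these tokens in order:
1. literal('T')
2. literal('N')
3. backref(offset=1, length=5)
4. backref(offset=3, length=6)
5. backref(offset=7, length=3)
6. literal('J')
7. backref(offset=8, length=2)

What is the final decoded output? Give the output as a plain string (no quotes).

Token 1: literal('T'). Output: "T"
Token 2: literal('N'). Output: "TN"
Token 3: backref(off=1, len=5) (overlapping!). Copied 'NNNNN' from pos 1. Output: "TNNNNNN"
Token 4: backref(off=3, len=6) (overlapping!). Copied 'NNNNNN' from pos 4. Output: "TNNNNNNNNNNNN"
Token 5: backref(off=7, len=3). Copied 'NNN' from pos 6. Output: "TNNNNNNNNNNNNNNN"
Token 6: literal('J'). Output: "TNNNNNNNNNNNNNNNJ"
Token 7: backref(off=8, len=2). Copied 'NN' from pos 9. Output: "TNNNNNNNNNNNNNNNJNN"

Answer: TNNNNNNNNNNNNNNNJNN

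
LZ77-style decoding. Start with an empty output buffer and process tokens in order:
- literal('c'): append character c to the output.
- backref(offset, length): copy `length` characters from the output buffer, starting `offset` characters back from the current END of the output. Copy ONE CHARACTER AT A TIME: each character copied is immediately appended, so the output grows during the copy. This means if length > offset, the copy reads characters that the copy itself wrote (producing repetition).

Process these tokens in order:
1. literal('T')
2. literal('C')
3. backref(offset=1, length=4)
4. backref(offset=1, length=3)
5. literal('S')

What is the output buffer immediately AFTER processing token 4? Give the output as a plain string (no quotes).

Answer: TCCCCCCCC

Derivation:
Token 1: literal('T'). Output: "T"
Token 2: literal('C'). Output: "TC"
Token 3: backref(off=1, len=4) (overlapping!). Copied 'CCCC' from pos 1. Output: "TCCCCC"
Token 4: backref(off=1, len=3) (overlapping!). Copied 'CCC' from pos 5. Output: "TCCCCCCCC"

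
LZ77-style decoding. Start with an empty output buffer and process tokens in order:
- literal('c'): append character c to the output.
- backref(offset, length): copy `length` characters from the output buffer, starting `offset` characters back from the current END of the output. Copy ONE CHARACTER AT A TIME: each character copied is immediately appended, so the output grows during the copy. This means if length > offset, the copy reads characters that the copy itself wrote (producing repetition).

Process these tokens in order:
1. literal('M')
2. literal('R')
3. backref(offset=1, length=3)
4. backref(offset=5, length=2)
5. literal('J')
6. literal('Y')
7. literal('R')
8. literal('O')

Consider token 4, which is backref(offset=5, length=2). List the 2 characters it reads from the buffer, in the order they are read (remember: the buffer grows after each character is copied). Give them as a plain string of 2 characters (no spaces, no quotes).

Answer: MR

Derivation:
Token 1: literal('M'). Output: "M"
Token 2: literal('R'). Output: "MR"
Token 3: backref(off=1, len=3) (overlapping!). Copied 'RRR' from pos 1. Output: "MRRRR"
Token 4: backref(off=5, len=2). Buffer before: "MRRRR" (len 5)
  byte 1: read out[0]='M', append. Buffer now: "MRRRRM"
  byte 2: read out[1]='R', append. Buffer now: "MRRRRMR"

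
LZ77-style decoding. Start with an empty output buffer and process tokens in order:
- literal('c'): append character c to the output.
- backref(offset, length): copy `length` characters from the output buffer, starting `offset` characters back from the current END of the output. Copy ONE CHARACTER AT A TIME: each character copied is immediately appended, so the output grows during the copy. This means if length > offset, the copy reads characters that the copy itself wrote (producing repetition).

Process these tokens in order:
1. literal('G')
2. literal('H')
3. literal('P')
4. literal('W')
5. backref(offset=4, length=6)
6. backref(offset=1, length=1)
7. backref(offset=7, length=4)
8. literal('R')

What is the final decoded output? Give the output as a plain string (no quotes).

Answer: GHPWGHPWGHHGHPWR

Derivation:
Token 1: literal('G'). Output: "G"
Token 2: literal('H'). Output: "GH"
Token 3: literal('P'). Output: "GHP"
Token 4: literal('W'). Output: "GHPW"
Token 5: backref(off=4, len=6) (overlapping!). Copied 'GHPWGH' from pos 0. Output: "GHPWGHPWGH"
Token 6: backref(off=1, len=1). Copied 'H' from pos 9. Output: "GHPWGHPWGHH"
Token 7: backref(off=7, len=4). Copied 'GHPW' from pos 4. Output: "GHPWGHPWGHHGHPW"
Token 8: literal('R'). Output: "GHPWGHPWGHHGHPWR"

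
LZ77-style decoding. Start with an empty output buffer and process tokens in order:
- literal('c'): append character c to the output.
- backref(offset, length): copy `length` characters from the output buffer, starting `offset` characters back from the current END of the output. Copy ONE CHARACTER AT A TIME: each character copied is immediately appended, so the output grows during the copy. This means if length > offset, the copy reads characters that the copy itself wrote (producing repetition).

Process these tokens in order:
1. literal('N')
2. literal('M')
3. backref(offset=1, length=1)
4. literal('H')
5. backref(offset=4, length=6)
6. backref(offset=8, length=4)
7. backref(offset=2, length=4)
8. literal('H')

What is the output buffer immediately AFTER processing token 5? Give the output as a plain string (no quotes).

Token 1: literal('N'). Output: "N"
Token 2: literal('M'). Output: "NM"
Token 3: backref(off=1, len=1). Copied 'M' from pos 1. Output: "NMM"
Token 4: literal('H'). Output: "NMMH"
Token 5: backref(off=4, len=6) (overlapping!). Copied 'NMMHNM' from pos 0. Output: "NMMHNMMHNM"

Answer: NMMHNMMHNM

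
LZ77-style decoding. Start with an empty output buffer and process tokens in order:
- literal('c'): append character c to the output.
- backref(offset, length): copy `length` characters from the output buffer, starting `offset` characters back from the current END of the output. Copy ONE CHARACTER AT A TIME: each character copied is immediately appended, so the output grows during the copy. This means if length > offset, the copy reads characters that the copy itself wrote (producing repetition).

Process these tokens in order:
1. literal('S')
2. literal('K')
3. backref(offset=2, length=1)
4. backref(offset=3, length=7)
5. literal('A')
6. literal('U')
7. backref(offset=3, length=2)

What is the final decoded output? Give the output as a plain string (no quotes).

Token 1: literal('S'). Output: "S"
Token 2: literal('K'). Output: "SK"
Token 3: backref(off=2, len=1). Copied 'S' from pos 0. Output: "SKS"
Token 4: backref(off=3, len=7) (overlapping!). Copied 'SKSSKSS' from pos 0. Output: "SKSSKSSKSS"
Token 5: literal('A'). Output: "SKSSKSSKSSA"
Token 6: literal('U'). Output: "SKSSKSSKSSAU"
Token 7: backref(off=3, len=2). Copied 'SA' from pos 9. Output: "SKSSKSSKSSAUSA"

Answer: SKSSKSSKSSAUSA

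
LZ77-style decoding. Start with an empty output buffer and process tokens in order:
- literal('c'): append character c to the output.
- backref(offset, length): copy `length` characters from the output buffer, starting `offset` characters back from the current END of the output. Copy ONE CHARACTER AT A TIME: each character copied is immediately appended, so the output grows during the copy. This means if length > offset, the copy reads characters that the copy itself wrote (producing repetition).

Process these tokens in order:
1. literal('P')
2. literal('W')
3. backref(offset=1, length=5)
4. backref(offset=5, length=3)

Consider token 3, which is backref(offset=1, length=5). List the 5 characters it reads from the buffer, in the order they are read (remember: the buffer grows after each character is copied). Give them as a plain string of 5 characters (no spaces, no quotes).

Answer: WWWWW

Derivation:
Token 1: literal('P'). Output: "P"
Token 2: literal('W'). Output: "PW"
Token 3: backref(off=1, len=5). Buffer before: "PW" (len 2)
  byte 1: read out[1]='W', append. Buffer now: "PWW"
  byte 2: read out[2]='W', append. Buffer now: "PWWW"
  byte 3: read out[3]='W', append. Buffer now: "PWWWW"
  byte 4: read out[4]='W', append. Buffer now: "PWWWWW"
  byte 5: read out[5]='W', append. Buffer now: "PWWWWWW"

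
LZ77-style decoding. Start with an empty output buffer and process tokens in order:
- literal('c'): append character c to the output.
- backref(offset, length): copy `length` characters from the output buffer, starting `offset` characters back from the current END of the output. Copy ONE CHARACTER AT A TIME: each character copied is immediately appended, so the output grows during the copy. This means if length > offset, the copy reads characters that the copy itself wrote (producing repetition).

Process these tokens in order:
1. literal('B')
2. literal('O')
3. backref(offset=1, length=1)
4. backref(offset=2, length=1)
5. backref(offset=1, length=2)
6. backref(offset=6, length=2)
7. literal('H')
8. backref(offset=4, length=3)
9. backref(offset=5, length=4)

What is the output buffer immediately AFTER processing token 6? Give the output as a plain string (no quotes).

Answer: BOOOOOBO

Derivation:
Token 1: literal('B'). Output: "B"
Token 2: literal('O'). Output: "BO"
Token 3: backref(off=1, len=1). Copied 'O' from pos 1. Output: "BOO"
Token 4: backref(off=2, len=1). Copied 'O' from pos 1. Output: "BOOO"
Token 5: backref(off=1, len=2) (overlapping!). Copied 'OO' from pos 3. Output: "BOOOOO"
Token 6: backref(off=6, len=2). Copied 'BO' from pos 0. Output: "BOOOOOBO"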